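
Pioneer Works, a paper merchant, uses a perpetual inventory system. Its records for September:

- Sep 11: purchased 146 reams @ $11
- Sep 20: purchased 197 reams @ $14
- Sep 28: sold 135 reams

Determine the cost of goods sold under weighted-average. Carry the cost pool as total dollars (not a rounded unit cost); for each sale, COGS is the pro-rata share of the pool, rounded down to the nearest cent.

After Sep 11: 146 on hand, pool $1,606.00 (≈ $11.0000 each)
After Sep 20: 343 on hand, pool $4,364.00 (≈ $12.7230 each)
Sep 28, sell 135: 135/343 × $4,364.00 → $1,717.60
Ending inventory (cost pool remaining) = $2,646.40

COGS = $1,717.60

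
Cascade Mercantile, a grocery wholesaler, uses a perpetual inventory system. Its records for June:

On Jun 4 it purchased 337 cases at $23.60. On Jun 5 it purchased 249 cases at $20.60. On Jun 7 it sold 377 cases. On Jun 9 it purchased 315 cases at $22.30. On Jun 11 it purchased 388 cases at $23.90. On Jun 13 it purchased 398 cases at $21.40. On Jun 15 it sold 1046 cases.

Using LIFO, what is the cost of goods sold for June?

COGS = $31,738.60

Jun 7, 377 sold [LIFO — newest first]: 249 @ $20.60 + 128 @ $23.60 = $8,150.20
Jun 15, 1046 sold [LIFO — newest first]: 398 @ $21.40 + 388 @ $23.90 + 260 @ $22.30 = $23,588.40
Total COGS = $8,150.20 + $23,588.40 = $31,738.60
Ending inventory: 209 @ $23.60 + 55 @ $22.30 = $6,158.90
Check: goods available $37,897.50 = COGS $31,738.60 + ending $6,158.90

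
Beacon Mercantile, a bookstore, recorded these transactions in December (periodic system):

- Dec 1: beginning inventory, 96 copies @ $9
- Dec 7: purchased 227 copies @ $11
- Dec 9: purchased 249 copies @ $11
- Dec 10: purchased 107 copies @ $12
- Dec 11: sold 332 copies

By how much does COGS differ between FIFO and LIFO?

FIFO COGS: 96 @ $9 + 227 @ $11 + 9 @ $11 = $3,460
LIFO COGS: 107 @ $12 + 225 @ $11 = $3,759
Difference = |$3,460 − $3,759| = $299

$299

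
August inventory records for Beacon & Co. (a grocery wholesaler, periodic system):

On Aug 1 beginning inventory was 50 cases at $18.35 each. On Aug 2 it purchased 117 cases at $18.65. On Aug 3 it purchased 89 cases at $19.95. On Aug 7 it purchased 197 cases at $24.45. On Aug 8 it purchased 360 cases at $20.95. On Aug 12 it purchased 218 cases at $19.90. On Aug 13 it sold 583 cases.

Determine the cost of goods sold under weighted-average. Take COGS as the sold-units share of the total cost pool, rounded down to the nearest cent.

Aug 13, sell 583: 583/1031 × $21,571.95 → $12,198.29
Ending inventory (cost pool remaining) = $9,373.66

COGS = $12,198.29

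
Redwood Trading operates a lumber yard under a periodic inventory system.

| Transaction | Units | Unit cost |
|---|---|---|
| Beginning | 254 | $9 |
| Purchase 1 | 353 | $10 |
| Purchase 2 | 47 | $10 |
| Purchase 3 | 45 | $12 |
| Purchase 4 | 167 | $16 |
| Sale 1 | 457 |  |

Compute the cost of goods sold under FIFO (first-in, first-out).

COGS = $4,316

Sale 1 (457) [FIFO — oldest first]: 254 @ $9 + 203 @ $10 = $4,316
Ending inventory: 150 @ $10 + 47 @ $10 + 45 @ $12 + 167 @ $16 = $5,182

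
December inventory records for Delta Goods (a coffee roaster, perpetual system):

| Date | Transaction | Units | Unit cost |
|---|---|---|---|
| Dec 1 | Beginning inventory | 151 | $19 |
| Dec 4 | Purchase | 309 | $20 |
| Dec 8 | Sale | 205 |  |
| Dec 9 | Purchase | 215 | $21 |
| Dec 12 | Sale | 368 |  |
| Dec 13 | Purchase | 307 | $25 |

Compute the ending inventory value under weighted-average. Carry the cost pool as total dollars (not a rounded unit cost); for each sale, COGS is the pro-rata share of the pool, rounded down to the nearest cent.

Ending inventory = $9,743.50

After Dec 1: 151 on hand, pool $2,869.00 (≈ $19.0000 each)
After Dec 4: 460 on hand, pool $9,049.00 (≈ $19.6717 each)
Dec 8, sell 205: 205/460 × $9,049.00 → $4,032.70
After Dec 9: 470 on hand, pool $9,531.30 (≈ $20.2794 each)
Dec 12, sell 368: 368/470 × $9,531.30 → $7,462.80
After Dec 13: 409 on hand, pool $9,743.50 (≈ $23.8227 each)
Total COGS = $4,032.70 + $7,462.80 = $11,495.50
Ending inventory (cost pool remaining) = $9,743.50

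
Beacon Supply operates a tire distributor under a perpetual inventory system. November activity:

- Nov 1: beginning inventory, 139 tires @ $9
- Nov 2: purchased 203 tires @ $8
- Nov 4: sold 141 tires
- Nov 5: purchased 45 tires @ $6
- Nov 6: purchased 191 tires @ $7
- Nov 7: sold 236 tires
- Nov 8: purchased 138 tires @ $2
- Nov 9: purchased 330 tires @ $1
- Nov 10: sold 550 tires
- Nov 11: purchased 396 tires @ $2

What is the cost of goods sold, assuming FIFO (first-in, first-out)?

COGS = $4,969

Nov 4, 141 sold [FIFO — oldest first]: 139 @ $9 + 2 @ $8 = $1,267
Nov 7, 236 sold [FIFO — oldest first]: 201 @ $8 + 35 @ $6 = $1,818
Nov 10, 550 sold [FIFO — oldest first]: 10 @ $6 + 191 @ $7 + 138 @ $2 + 211 @ $1 = $1,884
Total COGS = $1,267 + $1,818 + $1,884 = $4,969
Ending inventory: 119 @ $1 + 396 @ $2 = $911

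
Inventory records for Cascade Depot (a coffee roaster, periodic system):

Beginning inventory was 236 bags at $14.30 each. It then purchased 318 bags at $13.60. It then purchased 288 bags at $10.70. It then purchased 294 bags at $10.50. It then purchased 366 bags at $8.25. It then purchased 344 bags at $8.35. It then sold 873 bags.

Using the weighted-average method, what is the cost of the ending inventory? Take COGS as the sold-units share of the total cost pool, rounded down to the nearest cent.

Sale 1, sell 873: 873/1846 × $19,760.10 → $9,344.83
Ending inventory (cost pool remaining) = $10,415.27
Check: goods available $19,760.10 = COGS $9,344.83 + ending $10,415.27

Ending inventory = $10,415.27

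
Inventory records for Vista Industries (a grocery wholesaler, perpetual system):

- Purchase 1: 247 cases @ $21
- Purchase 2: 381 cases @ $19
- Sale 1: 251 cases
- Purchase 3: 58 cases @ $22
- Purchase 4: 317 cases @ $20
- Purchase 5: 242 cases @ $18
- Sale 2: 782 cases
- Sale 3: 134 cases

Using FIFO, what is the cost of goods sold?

COGS = $22,994

Sale 1 (251) [FIFO — oldest first]: 247 @ $21 + 4 @ $19 = $5,263
Sale 2 (782) [FIFO — oldest first]: 377 @ $19 + 58 @ $22 + 317 @ $20 + 30 @ $18 = $15,319
Sale 3 (134) [FIFO — oldest first]: 134 @ $18 = $2,412
Total COGS = $5,263 + $15,319 + $2,412 = $22,994
Ending inventory: 78 @ $18 = $1,404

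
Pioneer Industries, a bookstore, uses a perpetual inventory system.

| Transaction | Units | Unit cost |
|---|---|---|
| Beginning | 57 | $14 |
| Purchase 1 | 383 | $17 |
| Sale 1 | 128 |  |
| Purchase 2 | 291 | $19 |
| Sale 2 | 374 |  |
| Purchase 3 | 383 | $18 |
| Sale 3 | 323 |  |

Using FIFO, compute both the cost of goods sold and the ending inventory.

COGS = $14,530; ending inventory = $5,202

Sale 1 (128) [FIFO — oldest first]: 57 @ $14 + 71 @ $17 = $2,005
Sale 2 (374) [FIFO — oldest first]: 312 @ $17 + 62 @ $19 = $6,482
Sale 3 (323) [FIFO — oldest first]: 229 @ $19 + 94 @ $18 = $6,043
Total COGS = $2,005 + $6,482 + $6,043 = $14,530
Ending inventory: 289 @ $18 = $5,202
Check: goods available $19,732 = COGS $14,530 + ending $5,202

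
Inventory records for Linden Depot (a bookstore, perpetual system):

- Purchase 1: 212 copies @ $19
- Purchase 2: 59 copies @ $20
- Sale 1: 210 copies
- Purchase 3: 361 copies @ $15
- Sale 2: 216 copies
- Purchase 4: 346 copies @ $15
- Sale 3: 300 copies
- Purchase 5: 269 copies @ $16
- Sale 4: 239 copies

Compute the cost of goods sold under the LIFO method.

COGS = $15,613

Sale 1 (210) [LIFO — newest first]: 59 @ $20 + 151 @ $19 = $4,049
Sale 2 (216) [LIFO — newest first]: 216 @ $15 = $3,240
Sale 3 (300) [LIFO — newest first]: 300 @ $15 = $4,500
Sale 4 (239) [LIFO — newest first]: 239 @ $16 = $3,824
Total COGS = $4,049 + $3,240 + $4,500 + $3,824 = $15,613
Ending inventory: 61 @ $19 + 145 @ $15 + 46 @ $15 + 30 @ $16 = $4,504
Check: goods available $20,117 = COGS $15,613 + ending $4,504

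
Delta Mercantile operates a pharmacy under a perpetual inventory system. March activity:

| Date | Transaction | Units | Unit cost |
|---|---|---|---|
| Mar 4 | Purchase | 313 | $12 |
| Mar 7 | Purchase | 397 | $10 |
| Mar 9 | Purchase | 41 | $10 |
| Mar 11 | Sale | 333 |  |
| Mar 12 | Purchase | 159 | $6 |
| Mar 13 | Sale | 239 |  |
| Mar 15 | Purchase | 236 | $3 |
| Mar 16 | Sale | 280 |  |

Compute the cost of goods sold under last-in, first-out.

COGS = $6,270

Mar 11, 333 sold [LIFO — newest first]: 41 @ $10 + 292 @ $10 = $3,330
Mar 13, 239 sold [LIFO — newest first]: 159 @ $6 + 80 @ $10 = $1,754
Mar 16, 280 sold [LIFO — newest first]: 236 @ $3 + 25 @ $10 + 19 @ $12 = $1,186
Total COGS = $3,330 + $1,754 + $1,186 = $6,270
Ending inventory: 294 @ $12 = $3,528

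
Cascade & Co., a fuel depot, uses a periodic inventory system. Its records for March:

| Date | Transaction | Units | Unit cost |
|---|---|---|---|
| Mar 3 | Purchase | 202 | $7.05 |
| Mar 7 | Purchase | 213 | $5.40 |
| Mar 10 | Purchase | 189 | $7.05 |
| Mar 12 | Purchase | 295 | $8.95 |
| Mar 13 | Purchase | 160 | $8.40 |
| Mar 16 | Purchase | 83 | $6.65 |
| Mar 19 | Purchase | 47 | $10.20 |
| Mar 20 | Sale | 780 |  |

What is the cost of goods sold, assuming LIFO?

COGS = $6,380.45

Mar 20, 780 sold [LIFO — newest first]: 47 @ $10.20 + 83 @ $6.65 + 160 @ $8.40 + 295 @ $8.95 + 189 @ $7.05 + 6 @ $5.40 = $6,380.45
Ending inventory: 202 @ $7.05 + 207 @ $5.40 = $2,541.90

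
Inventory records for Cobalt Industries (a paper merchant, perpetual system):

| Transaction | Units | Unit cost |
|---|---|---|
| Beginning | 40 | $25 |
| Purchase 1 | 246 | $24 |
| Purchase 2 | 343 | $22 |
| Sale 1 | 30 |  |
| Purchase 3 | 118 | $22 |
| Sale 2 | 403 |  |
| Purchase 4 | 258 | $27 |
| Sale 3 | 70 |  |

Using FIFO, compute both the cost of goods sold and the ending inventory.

COGS = $11,678; ending inventory = $12,334

Sale 1 (30) [FIFO — oldest first]: 30 @ $25 = $750
Sale 2 (403) [FIFO — oldest first]: 10 @ $25 + 246 @ $24 + 147 @ $22 = $9,388
Sale 3 (70) [FIFO — oldest first]: 70 @ $22 = $1,540
Total COGS = $750 + $9,388 + $1,540 = $11,678
Ending inventory: 126 @ $22 + 118 @ $22 + 258 @ $27 = $12,334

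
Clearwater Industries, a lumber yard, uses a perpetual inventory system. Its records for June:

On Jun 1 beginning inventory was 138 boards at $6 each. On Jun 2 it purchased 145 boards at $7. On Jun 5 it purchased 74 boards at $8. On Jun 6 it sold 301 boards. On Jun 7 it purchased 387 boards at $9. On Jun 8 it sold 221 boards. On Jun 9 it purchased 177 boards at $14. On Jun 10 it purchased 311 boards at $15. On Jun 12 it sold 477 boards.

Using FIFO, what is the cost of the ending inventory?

Jun 6, 301 sold [FIFO — oldest first]: 138 @ $6 + 145 @ $7 + 18 @ $8 = $1,987
Jun 8, 221 sold [FIFO — oldest first]: 56 @ $8 + 165 @ $9 = $1,933
Jun 12, 477 sold [FIFO — oldest first]: 222 @ $9 + 177 @ $14 + 78 @ $15 = $5,646
Total COGS = $1,987 + $1,933 + $5,646 = $9,566
Ending inventory: 233 @ $15 = $3,495

Ending inventory = $3,495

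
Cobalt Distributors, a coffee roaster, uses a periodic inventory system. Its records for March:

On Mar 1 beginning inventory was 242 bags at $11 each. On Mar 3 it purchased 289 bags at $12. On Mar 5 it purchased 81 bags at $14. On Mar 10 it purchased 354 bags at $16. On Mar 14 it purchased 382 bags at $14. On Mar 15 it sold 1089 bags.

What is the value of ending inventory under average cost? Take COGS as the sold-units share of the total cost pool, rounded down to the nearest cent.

Mar 15, sell 1089: 1089/1348 × $18,276.00 → $14,764.51
Ending inventory (cost pool remaining) = $3,511.49

Ending inventory = $3,511.49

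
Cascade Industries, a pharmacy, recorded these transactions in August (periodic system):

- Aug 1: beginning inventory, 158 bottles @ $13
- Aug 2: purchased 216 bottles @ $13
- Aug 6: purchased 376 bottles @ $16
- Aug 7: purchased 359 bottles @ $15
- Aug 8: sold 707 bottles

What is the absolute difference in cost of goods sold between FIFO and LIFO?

FIFO COGS: 158 @ $13 + 216 @ $13 + 333 @ $16 = $10,190
LIFO COGS: 359 @ $15 + 348 @ $16 = $10,953
Difference = |$10,190 − $10,953| = $763

$763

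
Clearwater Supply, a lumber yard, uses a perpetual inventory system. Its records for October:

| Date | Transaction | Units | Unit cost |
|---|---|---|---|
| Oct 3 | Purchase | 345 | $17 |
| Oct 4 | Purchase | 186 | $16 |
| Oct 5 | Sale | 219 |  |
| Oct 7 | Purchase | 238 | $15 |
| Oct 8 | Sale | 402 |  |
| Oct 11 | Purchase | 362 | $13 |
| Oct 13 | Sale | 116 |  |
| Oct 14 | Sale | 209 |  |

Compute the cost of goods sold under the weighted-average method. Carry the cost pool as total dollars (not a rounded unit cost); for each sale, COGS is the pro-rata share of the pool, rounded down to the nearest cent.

After Oct 3: 345 on hand, pool $5,865.00 (≈ $17.0000 each)
After Oct 4: 531 on hand, pool $8,841.00 (≈ $16.6497 each)
Oct 5, sell 219: 219/531 × $8,841.00 → $3,646.28
After Oct 7: 550 on hand, pool $8,764.72 (≈ $15.9359 each)
Oct 8, sell 402: 402/550 × $8,764.72 → $6,406.21
After Oct 11: 510 on hand, pool $7,064.51 (≈ $13.8520 each)
Oct 13, sell 116: 116/510 × $7,064.51 → $1,606.82
Oct 14, sell 209: 209/394 × $5,457.69 → $2,895.06
Total COGS = $3,646.28 + $6,406.21 + $1,606.82 + $2,895.06 = $14,554.37
Ending inventory (cost pool remaining) = $2,562.63

COGS = $14,554.37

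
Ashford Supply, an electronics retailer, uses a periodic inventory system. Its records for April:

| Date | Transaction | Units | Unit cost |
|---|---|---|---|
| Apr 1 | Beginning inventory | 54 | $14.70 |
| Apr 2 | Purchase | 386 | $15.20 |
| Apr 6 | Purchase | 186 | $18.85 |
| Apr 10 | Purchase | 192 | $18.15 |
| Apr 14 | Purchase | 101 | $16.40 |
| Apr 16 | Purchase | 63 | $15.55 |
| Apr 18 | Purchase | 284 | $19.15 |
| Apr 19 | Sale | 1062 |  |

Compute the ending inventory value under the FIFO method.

Ending inventory = $3,906.60

Apr 19, 1062 sold [FIFO — oldest first]: 54 @ $14.70 + 386 @ $15.20 + 186 @ $18.85 + 192 @ $18.15 + 101 @ $16.40 + 63 @ $15.55 + 80 @ $19.15 = $17,819.95
Ending inventory: 204 @ $19.15 = $3,906.60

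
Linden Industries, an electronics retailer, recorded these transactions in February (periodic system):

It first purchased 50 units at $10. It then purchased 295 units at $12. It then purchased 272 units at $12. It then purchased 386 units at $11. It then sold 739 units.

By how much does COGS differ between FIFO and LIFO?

FIFO COGS: 50 @ $10 + 295 @ $12 + 272 @ $12 + 122 @ $11 = $8,646
LIFO COGS: 386 @ $11 + 272 @ $12 + 81 @ $12 = $8,482
Difference = |$8,646 − $8,482| = $164

$164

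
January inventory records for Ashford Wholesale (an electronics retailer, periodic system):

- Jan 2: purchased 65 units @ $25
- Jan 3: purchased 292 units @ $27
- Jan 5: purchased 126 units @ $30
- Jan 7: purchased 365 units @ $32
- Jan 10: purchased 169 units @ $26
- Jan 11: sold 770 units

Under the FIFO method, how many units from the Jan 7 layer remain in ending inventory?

Jan 11, 770 sold [FIFO — oldest first]: 65 @ $25 + 292 @ $27 + 126 @ $30 + 287 @ $32 = $22,473
Ending inventory: 78 @ $32 + 169 @ $26 = $6,890

78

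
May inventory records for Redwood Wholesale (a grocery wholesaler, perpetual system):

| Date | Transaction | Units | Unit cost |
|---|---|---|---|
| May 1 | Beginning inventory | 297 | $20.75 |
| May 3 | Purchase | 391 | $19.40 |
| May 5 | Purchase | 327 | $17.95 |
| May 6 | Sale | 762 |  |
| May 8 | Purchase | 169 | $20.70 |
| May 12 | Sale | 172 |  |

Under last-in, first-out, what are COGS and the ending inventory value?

COGS = $17,928.60; ending inventory = $5,187.50

May 6, 762 sold [LIFO — newest first]: 327 @ $17.95 + 391 @ $19.40 + 44 @ $20.75 = $14,368.05
May 12, 172 sold [LIFO — newest first]: 169 @ $20.70 + 3 @ $20.75 = $3,560.55
Total COGS = $14,368.05 + $3,560.55 = $17,928.60
Ending inventory: 250 @ $20.75 = $5,187.50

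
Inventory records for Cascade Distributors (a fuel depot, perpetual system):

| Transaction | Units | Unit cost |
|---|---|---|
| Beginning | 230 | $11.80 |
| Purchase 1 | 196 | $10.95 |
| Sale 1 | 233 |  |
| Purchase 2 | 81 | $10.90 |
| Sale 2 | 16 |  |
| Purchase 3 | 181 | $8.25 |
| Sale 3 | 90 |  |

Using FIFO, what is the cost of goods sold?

Sale 1 (233) [FIFO — oldest first]: 230 @ $11.80 + 3 @ $10.95 = $2,746.85
Sale 2 (16) [FIFO — oldest first]: 16 @ $10.95 = $175.20
Sale 3 (90) [FIFO — oldest first]: 90 @ $10.95 = $985.50
Total COGS = $2,746.85 + $175.20 + $985.50 = $3,907.55
Ending inventory: 87 @ $10.95 + 81 @ $10.90 + 181 @ $8.25 = $3,328.80
Check: goods available $7,236.35 = COGS $3,907.55 + ending $3,328.80

COGS = $3,907.55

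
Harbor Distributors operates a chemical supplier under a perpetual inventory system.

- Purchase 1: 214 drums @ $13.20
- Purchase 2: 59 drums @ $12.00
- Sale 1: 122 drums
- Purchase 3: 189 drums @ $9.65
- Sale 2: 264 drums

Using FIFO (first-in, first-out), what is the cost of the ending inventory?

Sale 1 (122) [FIFO — oldest first]: 122 @ $13.20 = $1,610.40
Sale 2 (264) [FIFO — oldest first]: 92 @ $13.20 + 59 @ $12.00 + 113 @ $9.65 = $3,012.85
Total COGS = $1,610.40 + $3,012.85 = $4,623.25
Ending inventory: 76 @ $9.65 = $733.40

Ending inventory = $733.40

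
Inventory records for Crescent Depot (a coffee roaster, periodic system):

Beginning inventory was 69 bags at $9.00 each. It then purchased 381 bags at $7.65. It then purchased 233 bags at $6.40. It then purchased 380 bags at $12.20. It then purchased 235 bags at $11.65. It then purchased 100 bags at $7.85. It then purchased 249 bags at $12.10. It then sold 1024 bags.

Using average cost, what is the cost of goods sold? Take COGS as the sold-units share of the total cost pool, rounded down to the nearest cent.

Sale 1, sell 1024: 1024/1647 × $16,198.50 → $10,071.19
Ending inventory (cost pool remaining) = $6,127.31
Check: goods available $16,198.50 = COGS $10,071.19 + ending $6,127.31

COGS = $10,071.19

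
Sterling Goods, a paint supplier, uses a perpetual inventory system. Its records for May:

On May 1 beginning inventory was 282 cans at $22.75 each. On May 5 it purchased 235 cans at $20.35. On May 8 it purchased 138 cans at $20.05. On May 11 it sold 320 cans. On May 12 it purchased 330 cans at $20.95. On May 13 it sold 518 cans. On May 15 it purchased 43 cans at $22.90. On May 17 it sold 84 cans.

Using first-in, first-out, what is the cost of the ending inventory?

May 11, 320 sold [FIFO — oldest first]: 282 @ $22.75 + 38 @ $20.35 = $7,188.80
May 13, 518 sold [FIFO — oldest first]: 197 @ $20.35 + 138 @ $20.05 + 183 @ $20.95 = $10,609.70
May 17, 84 sold [FIFO — oldest first]: 84 @ $20.95 = $1,759.80
Total COGS = $7,188.80 + $10,609.70 + $1,759.80 = $19,558.30
Ending inventory: 63 @ $20.95 + 43 @ $22.90 = $2,304.55

Ending inventory = $2,304.55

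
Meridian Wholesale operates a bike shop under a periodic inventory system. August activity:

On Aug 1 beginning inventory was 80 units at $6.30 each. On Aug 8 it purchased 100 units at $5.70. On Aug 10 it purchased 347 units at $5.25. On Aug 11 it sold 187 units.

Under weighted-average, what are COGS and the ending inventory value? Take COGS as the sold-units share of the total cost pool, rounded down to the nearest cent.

COGS = $1,027.52; ending inventory = $1,868.23

Aug 11, sell 187: 187/527 × $2,895.75 → $1,027.52
Ending inventory (cost pool remaining) = $1,868.23
Check: goods available $2,895.75 = COGS $1,027.52 + ending $1,868.23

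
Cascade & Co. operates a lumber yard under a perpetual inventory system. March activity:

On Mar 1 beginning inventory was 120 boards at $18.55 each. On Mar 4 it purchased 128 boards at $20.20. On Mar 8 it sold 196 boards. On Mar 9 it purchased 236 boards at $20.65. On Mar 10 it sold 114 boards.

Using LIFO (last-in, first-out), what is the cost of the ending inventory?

Mar 8, 196 sold [LIFO — newest first]: 128 @ $20.20 + 68 @ $18.55 = $3,847.00
Mar 10, 114 sold [LIFO — newest first]: 114 @ $20.65 = $2,354.10
Total COGS = $3,847.00 + $2,354.10 = $6,201.10
Ending inventory: 52 @ $18.55 + 122 @ $20.65 = $3,483.90
Check: goods available $9,685.00 = COGS $6,201.10 + ending $3,483.90

Ending inventory = $3,483.90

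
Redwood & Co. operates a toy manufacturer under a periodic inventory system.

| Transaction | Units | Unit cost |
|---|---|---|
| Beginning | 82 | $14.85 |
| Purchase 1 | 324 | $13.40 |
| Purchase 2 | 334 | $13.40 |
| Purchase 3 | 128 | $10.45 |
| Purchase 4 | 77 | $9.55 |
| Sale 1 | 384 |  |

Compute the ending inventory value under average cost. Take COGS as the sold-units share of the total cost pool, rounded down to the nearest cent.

Sale 1, sell 384: 384/945 × $12,107.85 → $4,920.01
Ending inventory (cost pool remaining) = $7,187.84

Ending inventory = $7,187.84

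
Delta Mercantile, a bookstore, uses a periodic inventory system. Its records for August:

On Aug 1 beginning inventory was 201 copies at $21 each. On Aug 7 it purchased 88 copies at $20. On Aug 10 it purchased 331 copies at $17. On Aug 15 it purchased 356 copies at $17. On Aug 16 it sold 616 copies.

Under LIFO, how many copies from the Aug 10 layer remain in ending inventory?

Aug 16, 616 sold [LIFO — newest first]: 356 @ $17 + 260 @ $17 = $10,472
Ending inventory: 201 @ $21 + 88 @ $20 + 71 @ $17 = $7,188

71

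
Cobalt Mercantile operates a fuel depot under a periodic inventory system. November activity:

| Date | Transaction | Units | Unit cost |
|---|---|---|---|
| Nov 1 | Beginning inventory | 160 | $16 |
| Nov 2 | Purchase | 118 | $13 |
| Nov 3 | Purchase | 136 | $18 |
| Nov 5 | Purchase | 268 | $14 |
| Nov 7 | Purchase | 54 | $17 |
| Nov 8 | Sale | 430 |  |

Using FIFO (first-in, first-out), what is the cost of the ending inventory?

Nov 8, 430 sold [FIFO — oldest first]: 160 @ $16 + 118 @ $13 + 136 @ $18 + 16 @ $14 = $6,766
Ending inventory: 252 @ $14 + 54 @ $17 = $4,446
Check: goods available $11,212 = COGS $6,766 + ending $4,446

Ending inventory = $4,446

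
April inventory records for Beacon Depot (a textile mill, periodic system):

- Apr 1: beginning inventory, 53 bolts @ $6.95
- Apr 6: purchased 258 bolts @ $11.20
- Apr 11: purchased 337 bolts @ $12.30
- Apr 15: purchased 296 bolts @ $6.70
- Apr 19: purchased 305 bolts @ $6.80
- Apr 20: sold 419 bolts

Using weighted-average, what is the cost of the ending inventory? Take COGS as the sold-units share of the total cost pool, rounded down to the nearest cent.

Apr 20, sell 419: 419/1249 × $11,460.25 → $3,844.55
Ending inventory (cost pool remaining) = $7,615.70

Ending inventory = $7,615.70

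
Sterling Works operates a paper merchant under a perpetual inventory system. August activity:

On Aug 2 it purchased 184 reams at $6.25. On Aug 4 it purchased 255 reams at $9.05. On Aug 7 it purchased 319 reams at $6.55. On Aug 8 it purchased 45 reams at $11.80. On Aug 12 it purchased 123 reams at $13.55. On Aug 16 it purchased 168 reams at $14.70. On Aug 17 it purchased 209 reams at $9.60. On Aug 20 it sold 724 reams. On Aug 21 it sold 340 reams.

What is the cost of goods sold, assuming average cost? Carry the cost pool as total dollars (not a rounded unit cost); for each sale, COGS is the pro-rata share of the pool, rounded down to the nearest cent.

After Aug 2: 184 on hand, pool $1,150.00 (≈ $6.2500 each)
After Aug 4: 439 on hand, pool $3,457.75 (≈ $7.8764 each)
After Aug 7: 758 on hand, pool $5,547.20 (≈ $7.3182 each)
After Aug 8: 803 on hand, pool $6,078.20 (≈ $7.5694 each)
After Aug 12: 926 on hand, pool $7,744.85 (≈ $8.3638 each)
After Aug 16: 1094 on hand, pool $10,214.45 (≈ $9.3368 each)
After Aug 17: 1303 on hand, pool $12,220.85 (≈ $9.3790 each)
Aug 20, sell 724: 724/1303 × $12,220.85 → $6,790.40
Aug 21, sell 340: 340/579 × $5,430.45 → $3,188.86
Total COGS = $6,790.40 + $3,188.86 = $9,979.26
Ending inventory (cost pool remaining) = $2,241.59

COGS = $9,979.26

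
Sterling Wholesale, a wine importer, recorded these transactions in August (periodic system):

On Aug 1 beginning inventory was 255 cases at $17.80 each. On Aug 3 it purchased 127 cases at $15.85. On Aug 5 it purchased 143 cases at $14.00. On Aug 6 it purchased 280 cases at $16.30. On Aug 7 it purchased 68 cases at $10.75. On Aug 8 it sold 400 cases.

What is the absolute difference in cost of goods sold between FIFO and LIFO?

$780.95

FIFO COGS: 255 @ $17.80 + 127 @ $15.85 + 18 @ $14.00 = $6,803.95
LIFO COGS: 68 @ $10.75 + 280 @ $16.30 + 52 @ $14.00 = $6,023.00
Difference = |$6,803.95 − $6,023.00| = $780.95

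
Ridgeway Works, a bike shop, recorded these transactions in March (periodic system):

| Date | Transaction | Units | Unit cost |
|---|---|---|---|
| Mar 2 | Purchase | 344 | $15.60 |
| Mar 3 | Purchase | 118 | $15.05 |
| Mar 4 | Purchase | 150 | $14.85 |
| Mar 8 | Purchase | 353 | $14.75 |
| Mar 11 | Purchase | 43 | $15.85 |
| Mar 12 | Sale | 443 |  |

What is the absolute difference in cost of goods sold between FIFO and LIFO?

$270.10

FIFO COGS: 344 @ $15.60 + 99 @ $15.05 = $6,856.35
LIFO COGS: 43 @ $15.85 + 353 @ $14.75 + 47 @ $14.85 = $6,586.25
Difference = |$6,856.35 − $6,586.25| = $270.10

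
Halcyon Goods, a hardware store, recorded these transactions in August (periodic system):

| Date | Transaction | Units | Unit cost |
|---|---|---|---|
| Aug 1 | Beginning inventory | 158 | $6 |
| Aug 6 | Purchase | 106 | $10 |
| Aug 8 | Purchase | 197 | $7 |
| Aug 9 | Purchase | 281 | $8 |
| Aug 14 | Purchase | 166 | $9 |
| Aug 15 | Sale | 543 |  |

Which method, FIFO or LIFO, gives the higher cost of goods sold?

FIFO COGS: 158 @ $6 + 106 @ $10 + 197 @ $7 + 82 @ $8 = $4,043
LIFO COGS: 166 @ $9 + 281 @ $8 + 96 @ $7 = $4,414

LIFO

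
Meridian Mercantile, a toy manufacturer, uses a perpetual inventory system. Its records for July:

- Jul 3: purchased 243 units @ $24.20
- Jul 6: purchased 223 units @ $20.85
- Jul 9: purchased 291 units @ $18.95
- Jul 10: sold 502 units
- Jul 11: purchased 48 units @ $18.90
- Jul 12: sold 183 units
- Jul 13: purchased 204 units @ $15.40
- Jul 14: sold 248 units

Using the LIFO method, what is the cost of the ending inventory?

Jul 10, 502 sold [LIFO — newest first]: 291 @ $18.95 + 211 @ $20.85 = $9,913.80
Jul 12, 183 sold [LIFO — newest first]: 48 @ $18.90 + 12 @ $20.85 + 123 @ $24.20 = $4,134.00
Jul 14, 248 sold [LIFO — newest first]: 204 @ $15.40 + 44 @ $24.20 = $4,206.40
Total COGS = $9,913.80 + $4,134.00 + $4,206.40 = $18,254.20
Ending inventory: 76 @ $24.20 = $1,839.20
Check: goods available $20,093.40 = COGS $18,254.20 + ending $1,839.20

Ending inventory = $1,839.20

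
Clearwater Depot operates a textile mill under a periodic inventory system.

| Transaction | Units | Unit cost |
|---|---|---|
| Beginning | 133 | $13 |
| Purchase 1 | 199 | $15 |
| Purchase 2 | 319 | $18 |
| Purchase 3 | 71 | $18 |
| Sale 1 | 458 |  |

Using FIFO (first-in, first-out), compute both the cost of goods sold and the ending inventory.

COGS = $6,982; ending inventory = $4,752

Sale 1 (458) [FIFO — oldest first]: 133 @ $13 + 199 @ $15 + 126 @ $18 = $6,982
Ending inventory: 193 @ $18 + 71 @ $18 = $4,752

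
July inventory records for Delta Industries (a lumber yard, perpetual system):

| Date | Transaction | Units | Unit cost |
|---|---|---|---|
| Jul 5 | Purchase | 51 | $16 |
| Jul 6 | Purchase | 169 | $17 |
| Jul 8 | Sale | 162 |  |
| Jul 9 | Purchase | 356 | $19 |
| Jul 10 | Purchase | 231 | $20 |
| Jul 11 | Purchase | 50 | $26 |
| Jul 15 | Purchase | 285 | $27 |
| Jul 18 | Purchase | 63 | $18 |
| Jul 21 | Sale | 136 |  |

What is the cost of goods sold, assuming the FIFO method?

COGS = $5,171

Jul 8, 162 sold [FIFO — oldest first]: 51 @ $16 + 111 @ $17 = $2,703
Jul 21, 136 sold [FIFO — oldest first]: 58 @ $17 + 78 @ $19 = $2,468
Total COGS = $2,703 + $2,468 = $5,171
Ending inventory: 278 @ $19 + 231 @ $20 + 50 @ $26 + 285 @ $27 + 63 @ $18 = $20,031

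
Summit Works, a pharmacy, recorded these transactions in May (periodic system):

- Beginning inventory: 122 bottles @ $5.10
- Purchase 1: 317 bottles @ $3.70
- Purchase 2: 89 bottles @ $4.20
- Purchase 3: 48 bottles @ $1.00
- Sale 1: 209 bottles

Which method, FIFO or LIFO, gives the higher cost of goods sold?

FIFO

FIFO COGS: 122 @ $5.10 + 87 @ $3.70 = $944.10
LIFO COGS: 48 @ $1.00 + 89 @ $4.20 + 72 @ $3.70 = $688.20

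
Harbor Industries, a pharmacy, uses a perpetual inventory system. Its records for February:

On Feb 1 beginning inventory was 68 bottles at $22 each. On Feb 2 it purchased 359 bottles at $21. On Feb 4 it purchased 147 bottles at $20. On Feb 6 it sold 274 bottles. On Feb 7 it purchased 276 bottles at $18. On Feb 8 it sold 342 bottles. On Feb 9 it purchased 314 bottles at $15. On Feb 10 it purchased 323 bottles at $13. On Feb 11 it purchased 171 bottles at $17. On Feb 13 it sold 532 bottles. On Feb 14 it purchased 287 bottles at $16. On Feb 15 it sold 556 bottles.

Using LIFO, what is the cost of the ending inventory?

Feb 6, 274 sold [LIFO — newest first]: 147 @ $20 + 127 @ $21 = $5,607
Feb 8, 342 sold [LIFO — newest first]: 276 @ $18 + 66 @ $21 = $6,354
Feb 13, 532 sold [LIFO — newest first]: 171 @ $17 + 323 @ $13 + 38 @ $15 = $7,676
Feb 15, 556 sold [LIFO — newest first]: 287 @ $16 + 269 @ $15 = $8,627
Total COGS = $5,607 + $6,354 + $7,676 + $8,627 = $28,264
Ending inventory: 68 @ $22 + 166 @ $21 + 7 @ $15 = $5,087

Ending inventory = $5,087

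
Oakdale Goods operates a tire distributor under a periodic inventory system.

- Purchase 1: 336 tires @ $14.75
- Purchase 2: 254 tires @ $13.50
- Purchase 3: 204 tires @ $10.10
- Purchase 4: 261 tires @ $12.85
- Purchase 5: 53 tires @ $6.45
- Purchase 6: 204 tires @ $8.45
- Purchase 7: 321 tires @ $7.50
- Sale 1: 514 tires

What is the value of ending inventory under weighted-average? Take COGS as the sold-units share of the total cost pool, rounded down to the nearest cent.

Ending inventory = $12,521.02

Sale 1, sell 514: 514/1633 × $18,272.40 → $5,751.38
Ending inventory (cost pool remaining) = $12,521.02
Check: goods available $18,272.40 = COGS $5,751.38 + ending $12,521.02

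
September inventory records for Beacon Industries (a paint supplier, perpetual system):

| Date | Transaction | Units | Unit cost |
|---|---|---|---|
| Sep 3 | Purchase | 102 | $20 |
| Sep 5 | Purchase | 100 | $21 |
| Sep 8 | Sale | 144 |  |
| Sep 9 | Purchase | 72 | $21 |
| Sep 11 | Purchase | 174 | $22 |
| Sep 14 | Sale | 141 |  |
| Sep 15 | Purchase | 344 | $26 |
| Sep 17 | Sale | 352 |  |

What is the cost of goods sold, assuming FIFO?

COGS = $14,394

Sep 8, 144 sold [FIFO — oldest first]: 102 @ $20 + 42 @ $21 = $2,922
Sep 14, 141 sold [FIFO — oldest first]: 58 @ $21 + 72 @ $21 + 11 @ $22 = $2,972
Sep 17, 352 sold [FIFO — oldest first]: 163 @ $22 + 189 @ $26 = $8,500
Total COGS = $2,922 + $2,972 + $8,500 = $14,394
Ending inventory: 155 @ $26 = $4,030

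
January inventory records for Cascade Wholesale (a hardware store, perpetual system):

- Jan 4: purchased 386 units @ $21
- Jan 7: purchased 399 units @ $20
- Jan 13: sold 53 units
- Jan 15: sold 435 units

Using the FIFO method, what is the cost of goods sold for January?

COGS = $10,146

Jan 13, 53 sold [FIFO — oldest first]: 53 @ $21 = $1,113
Jan 15, 435 sold [FIFO — oldest first]: 333 @ $21 + 102 @ $20 = $9,033
Total COGS = $1,113 + $9,033 = $10,146
Ending inventory: 297 @ $20 = $5,940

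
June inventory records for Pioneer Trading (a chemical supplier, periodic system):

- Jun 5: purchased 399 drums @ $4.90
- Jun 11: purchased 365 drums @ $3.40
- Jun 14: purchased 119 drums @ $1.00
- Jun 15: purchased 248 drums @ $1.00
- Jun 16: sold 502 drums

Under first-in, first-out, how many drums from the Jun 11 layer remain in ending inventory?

262

Jun 16, 502 sold [FIFO — oldest first]: 399 @ $4.90 + 103 @ $3.40 = $2,305.30
Ending inventory: 262 @ $3.40 + 119 @ $1.00 + 248 @ $1.00 = $1,257.80
Check: goods available $3,563.10 = COGS $2,305.30 + ending $1,257.80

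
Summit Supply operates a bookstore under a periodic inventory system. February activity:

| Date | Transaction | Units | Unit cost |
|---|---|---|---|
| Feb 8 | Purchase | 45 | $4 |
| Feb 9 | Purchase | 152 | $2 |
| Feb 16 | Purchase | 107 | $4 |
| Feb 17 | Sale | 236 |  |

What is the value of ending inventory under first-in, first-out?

Ending inventory = $272

Feb 17, 236 sold [FIFO — oldest first]: 45 @ $4 + 152 @ $2 + 39 @ $4 = $640
Ending inventory: 68 @ $4 = $272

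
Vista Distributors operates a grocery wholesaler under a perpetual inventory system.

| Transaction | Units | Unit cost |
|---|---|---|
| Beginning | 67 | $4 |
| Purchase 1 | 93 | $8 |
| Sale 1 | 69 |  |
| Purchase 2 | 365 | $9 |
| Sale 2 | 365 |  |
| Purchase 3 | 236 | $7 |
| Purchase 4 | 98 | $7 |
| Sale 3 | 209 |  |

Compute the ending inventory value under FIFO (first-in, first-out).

Sale 1 (69) [FIFO — oldest first]: 67 @ $4 + 2 @ $8 = $284
Sale 2 (365) [FIFO — oldest first]: 91 @ $8 + 274 @ $9 = $3,194
Sale 3 (209) [FIFO — oldest first]: 91 @ $9 + 118 @ $7 = $1,645
Total COGS = $284 + $3,194 + $1,645 = $5,123
Ending inventory: 118 @ $7 + 98 @ $7 = $1,512

Ending inventory = $1,512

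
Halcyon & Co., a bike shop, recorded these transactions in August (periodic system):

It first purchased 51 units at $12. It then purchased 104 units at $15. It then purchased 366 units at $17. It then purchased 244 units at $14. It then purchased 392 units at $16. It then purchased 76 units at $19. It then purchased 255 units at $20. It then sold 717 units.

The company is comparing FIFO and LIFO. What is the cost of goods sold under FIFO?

FIFO COGS: 51 @ $12 + 104 @ $15 + 366 @ $17 + 196 @ $14 = $11,138
LIFO COGS: 255 @ $20 + 76 @ $19 + 386 @ $16 = $12,720

COGS = $11,138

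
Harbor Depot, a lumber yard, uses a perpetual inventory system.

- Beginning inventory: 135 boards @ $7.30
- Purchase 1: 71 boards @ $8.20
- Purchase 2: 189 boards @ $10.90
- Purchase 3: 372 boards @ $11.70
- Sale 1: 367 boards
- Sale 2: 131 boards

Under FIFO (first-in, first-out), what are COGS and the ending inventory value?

COGS = $4,832.90; ending inventory = $3,147.30

Sale 1 (367) [FIFO — oldest first]: 135 @ $7.30 + 71 @ $8.20 + 161 @ $10.90 = $3,322.60
Sale 2 (131) [FIFO — oldest first]: 28 @ $10.90 + 103 @ $11.70 = $1,510.30
Total COGS = $3,322.60 + $1,510.30 = $4,832.90
Ending inventory: 269 @ $11.70 = $3,147.30
Check: goods available $7,980.20 = COGS $4,832.90 + ending $3,147.30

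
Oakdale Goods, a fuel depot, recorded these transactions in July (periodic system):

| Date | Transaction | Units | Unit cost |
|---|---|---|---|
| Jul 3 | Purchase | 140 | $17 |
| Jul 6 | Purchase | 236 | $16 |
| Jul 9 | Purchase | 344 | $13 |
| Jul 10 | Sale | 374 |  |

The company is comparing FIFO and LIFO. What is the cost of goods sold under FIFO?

FIFO COGS: 140 @ $17 + 234 @ $16 = $6,124
LIFO COGS: 344 @ $13 + 30 @ $16 = $4,952

COGS = $6,124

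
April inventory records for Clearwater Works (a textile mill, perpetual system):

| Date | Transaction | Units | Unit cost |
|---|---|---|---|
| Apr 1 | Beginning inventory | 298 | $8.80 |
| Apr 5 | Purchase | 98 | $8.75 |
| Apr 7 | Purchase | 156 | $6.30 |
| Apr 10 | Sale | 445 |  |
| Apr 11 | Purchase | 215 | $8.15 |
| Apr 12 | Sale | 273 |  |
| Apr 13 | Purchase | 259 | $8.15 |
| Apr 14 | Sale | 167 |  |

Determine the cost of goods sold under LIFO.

COGS = $7,144.80

Apr 10, 445 sold [LIFO — newest first]: 156 @ $6.30 + 98 @ $8.75 + 191 @ $8.80 = $3,521.10
Apr 12, 273 sold [LIFO — newest first]: 215 @ $8.15 + 58 @ $8.80 = $2,262.65
Apr 14, 167 sold [LIFO — newest first]: 167 @ $8.15 = $1,361.05
Total COGS = $3,521.10 + $2,262.65 + $1,361.05 = $7,144.80
Ending inventory: 49 @ $8.80 + 92 @ $8.15 = $1,181.00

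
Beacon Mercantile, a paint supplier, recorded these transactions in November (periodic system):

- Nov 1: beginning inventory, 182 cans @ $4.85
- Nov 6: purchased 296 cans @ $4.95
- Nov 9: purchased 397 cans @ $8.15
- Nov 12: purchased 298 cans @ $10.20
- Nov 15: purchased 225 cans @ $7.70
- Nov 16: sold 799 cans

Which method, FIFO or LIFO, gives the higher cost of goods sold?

LIFO

FIFO COGS: 182 @ $4.85 + 296 @ $4.95 + 321 @ $8.15 = $4,964.05
LIFO COGS: 225 @ $7.70 + 298 @ $10.20 + 276 @ $8.15 = $7,021.50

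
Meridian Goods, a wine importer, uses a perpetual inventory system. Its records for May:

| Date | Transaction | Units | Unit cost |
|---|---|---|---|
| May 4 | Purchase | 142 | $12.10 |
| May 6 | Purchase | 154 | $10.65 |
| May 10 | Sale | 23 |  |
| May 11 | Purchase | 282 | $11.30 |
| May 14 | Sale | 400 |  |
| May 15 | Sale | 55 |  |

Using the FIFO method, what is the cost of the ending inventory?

Ending inventory = $1,130.00

May 10, 23 sold [FIFO — oldest first]: 23 @ $12.10 = $278.30
May 14, 400 sold [FIFO — oldest first]: 119 @ $12.10 + 154 @ $10.65 + 127 @ $11.30 = $4,515.10
May 15, 55 sold [FIFO — oldest first]: 55 @ $11.30 = $621.50
Total COGS = $278.30 + $4,515.10 + $621.50 = $5,414.90
Ending inventory: 100 @ $11.30 = $1,130.00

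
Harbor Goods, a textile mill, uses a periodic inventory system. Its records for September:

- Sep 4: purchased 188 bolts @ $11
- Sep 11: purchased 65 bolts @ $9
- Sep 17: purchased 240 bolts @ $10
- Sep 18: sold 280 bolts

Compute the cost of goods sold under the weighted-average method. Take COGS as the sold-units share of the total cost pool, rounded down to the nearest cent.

COGS = $2,869.85

Sep 18, sell 280: 280/493 × $5,053.00 → $2,869.85
Ending inventory (cost pool remaining) = $2,183.15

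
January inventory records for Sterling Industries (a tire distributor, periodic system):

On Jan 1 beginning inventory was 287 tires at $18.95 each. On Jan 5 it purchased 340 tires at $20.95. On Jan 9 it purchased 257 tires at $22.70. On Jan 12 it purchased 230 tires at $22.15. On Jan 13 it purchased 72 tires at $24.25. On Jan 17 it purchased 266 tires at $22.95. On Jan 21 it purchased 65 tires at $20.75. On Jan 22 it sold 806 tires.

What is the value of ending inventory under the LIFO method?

Jan 22, 806 sold [LIFO — newest first]: 65 @ $20.75 + 266 @ $22.95 + 72 @ $24.25 + 230 @ $22.15 + 173 @ $22.70 = $18,221.05
Ending inventory: 287 @ $18.95 + 340 @ $20.95 + 84 @ $22.70 = $14,468.45
Check: goods available $32,689.50 = COGS $18,221.05 + ending $14,468.45

Ending inventory = $14,468.45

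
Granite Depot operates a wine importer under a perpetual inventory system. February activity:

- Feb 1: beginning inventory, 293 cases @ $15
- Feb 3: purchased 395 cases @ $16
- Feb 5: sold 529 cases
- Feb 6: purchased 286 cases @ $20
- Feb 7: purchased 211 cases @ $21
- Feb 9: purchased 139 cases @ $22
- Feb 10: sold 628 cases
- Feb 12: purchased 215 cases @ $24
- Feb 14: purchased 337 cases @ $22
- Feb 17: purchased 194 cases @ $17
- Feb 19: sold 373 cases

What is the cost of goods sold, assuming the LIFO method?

COGS = $28,615

Feb 5, 529 sold [LIFO — newest first]: 395 @ $16 + 134 @ $15 = $8,330
Feb 10, 628 sold [LIFO — newest first]: 139 @ $22 + 211 @ $21 + 278 @ $20 = $13,049
Feb 19, 373 sold [LIFO — newest first]: 194 @ $17 + 179 @ $22 = $7,236
Total COGS = $8,330 + $13,049 + $7,236 = $28,615
Ending inventory: 159 @ $15 + 8 @ $20 + 215 @ $24 + 158 @ $22 = $11,181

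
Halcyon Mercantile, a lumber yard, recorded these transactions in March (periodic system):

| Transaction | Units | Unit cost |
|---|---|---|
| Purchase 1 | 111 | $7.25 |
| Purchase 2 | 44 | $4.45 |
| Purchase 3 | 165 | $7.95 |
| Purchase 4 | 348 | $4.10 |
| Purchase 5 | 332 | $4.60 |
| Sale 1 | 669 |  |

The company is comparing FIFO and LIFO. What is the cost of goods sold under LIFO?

FIFO COGS: 111 @ $7.25 + 44 @ $4.45 + 165 @ $7.95 + 348 @ $4.10 + 1 @ $4.60 = $3,743.70
LIFO COGS: 332 @ $4.60 + 337 @ $4.10 = $2,908.90

COGS = $2,908.90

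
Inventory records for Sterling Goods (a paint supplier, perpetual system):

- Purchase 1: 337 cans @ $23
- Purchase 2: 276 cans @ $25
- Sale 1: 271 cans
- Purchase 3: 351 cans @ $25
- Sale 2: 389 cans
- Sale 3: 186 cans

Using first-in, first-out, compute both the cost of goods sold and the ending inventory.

COGS = $20,476; ending inventory = $2,950

Sale 1 (271) [FIFO — oldest first]: 271 @ $23 = $6,233
Sale 2 (389) [FIFO — oldest first]: 66 @ $23 + 276 @ $25 + 47 @ $25 = $9,593
Sale 3 (186) [FIFO — oldest first]: 186 @ $25 = $4,650
Total COGS = $6,233 + $9,593 + $4,650 = $20,476
Ending inventory: 118 @ $25 = $2,950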